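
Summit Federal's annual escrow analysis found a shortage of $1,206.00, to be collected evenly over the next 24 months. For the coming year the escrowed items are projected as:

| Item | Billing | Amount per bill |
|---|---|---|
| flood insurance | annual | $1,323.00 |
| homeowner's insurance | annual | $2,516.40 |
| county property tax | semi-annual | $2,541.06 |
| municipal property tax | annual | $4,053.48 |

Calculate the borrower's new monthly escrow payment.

$1,131.50

Flood insurance — $1,323.00 annually
Homeowner's insurance — $2,516.40 annually
County property tax — $2,541.06 × 2 = $5,082.12 annually
Municipal property tax — $4,053.48 annually
Yearly total = $12,975.00
Monthly escrow = $12,975.00 ÷ 12 = $1,081.25
Shortage per month = $1,206.00 ÷ 24 = $50.25
New monthly escrow = $1,081.25 + $50.25 = $1,131.50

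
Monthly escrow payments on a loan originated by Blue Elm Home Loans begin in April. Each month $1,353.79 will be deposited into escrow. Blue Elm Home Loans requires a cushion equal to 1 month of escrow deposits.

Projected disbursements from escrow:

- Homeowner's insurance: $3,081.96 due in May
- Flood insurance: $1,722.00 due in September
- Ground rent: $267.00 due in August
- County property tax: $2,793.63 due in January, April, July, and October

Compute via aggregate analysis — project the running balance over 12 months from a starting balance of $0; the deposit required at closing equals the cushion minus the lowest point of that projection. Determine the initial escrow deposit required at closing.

$5,329.11

Cushion = 1 × $1,353.79 = $1,353.79
Trial balance (start $0, +$1,353.79 each month, − disbursements):
  Apr: +$1,353.79 − $2,793.63 → -$1,439.84
  May: +$1,353.79 − $3,081.96 → -$3,168.01
  Jun: +$1,353.79 → -$1,814.22
  Jul: +$1,353.79 − $2,793.63 → -$3,254.06
  Aug: +$1,353.79 − $267.00 → -$2,167.27
  Sep: +$1,353.79 − $1,722.00 → -$2,535.48
  Oct: +$1,353.79 − $2,793.63 → -$3,975.32
  Nov: +$1,353.79 → -$2,621.53
  Dec: +$1,353.79 → -$1,267.74
  Jan: +$1,353.79 − $2,793.63 → -$2,707.58
  Feb: +$1,353.79 → -$1,353.79
  Mar: +$1,353.79 → $0.00
Lowest trial balance = -$3,975.32 (Oct)
Initial deposit = cushion − low point = $1,353.79 − (-$3,975.32) = $5,329.11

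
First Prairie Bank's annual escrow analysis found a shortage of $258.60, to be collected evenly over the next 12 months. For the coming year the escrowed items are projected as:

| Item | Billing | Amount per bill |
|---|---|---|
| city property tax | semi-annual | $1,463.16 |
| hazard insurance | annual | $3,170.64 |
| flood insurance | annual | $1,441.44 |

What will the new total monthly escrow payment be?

$649.75

City property tax — $1,463.16 × 2 = $2,926.32 annually
Hazard insurance — $3,170.64 annually
Flood insurance — $1,441.44 annually
Yearly total = $2,926.32 + $3,170.64 + $1,441.44 = $7,538.40
Monthly = $7,538.40 ÷ 12 = $628.20
Monthly shortage recovery: $258.60 ÷ 12 = $21.55
Adjusted monthly = $628.20 + $21.55 = $649.75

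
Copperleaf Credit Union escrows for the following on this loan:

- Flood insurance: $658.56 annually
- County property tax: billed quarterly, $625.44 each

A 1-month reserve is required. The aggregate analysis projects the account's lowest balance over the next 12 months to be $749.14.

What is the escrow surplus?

Flood insurance — $658.56/yr
County property tax — $625.44 × 4 = $2,501.76/yr
Annual escrow total = $658.56 + $2,501.76 = $3,160.32
Per month = $3,160.32 / 12 = $263.36
Required cushion = 1 × $263.36 = $263.36
Excess over cushion: $749.14 − $263.36 = $485.78

$485.78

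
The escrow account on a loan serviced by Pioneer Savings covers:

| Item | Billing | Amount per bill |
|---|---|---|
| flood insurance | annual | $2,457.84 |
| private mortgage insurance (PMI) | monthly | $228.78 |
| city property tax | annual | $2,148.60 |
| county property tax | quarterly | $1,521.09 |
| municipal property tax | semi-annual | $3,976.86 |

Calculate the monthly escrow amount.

$1,782.49

Flood insurance: $2,457.84/yr
Private mortgage insurance (PMI): $228.78 × 12 = $2,745.36/yr
City property tax: $2,148.60/yr
County property tax: $1,521.09 × 4 = $6,084.36/yr
Municipal property tax: $3,976.86 × 2 = $7,953.72/yr
Total annual escrow = $2,457.84 + $2,745.36 + $2,148.60 + $6,084.36 + $7,953.72 = $21,389.88
Monthly escrow = $21,389.88 / 12 = $1,782.49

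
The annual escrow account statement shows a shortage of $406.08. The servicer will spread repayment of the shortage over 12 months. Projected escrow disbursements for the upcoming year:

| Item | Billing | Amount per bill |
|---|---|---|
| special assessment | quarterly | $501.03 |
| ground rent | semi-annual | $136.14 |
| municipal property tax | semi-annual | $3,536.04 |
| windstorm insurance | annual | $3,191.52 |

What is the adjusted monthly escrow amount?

$1,078.84

Special assessment = $501.03 × 4 = $2,004.12
Ground rent = $136.14 × 2 = $272.28
Municipal property tax = $3,536.04 × 2 = $7,072.08
Windstorm insurance = $3,191.52
Combined annual = $2,004.12 + $272.28 + $7,072.08 + $3,191.52 = $12,540.00
Monthly escrow = $12,540.00 ÷ 12 = $1,045.00
Monthly shortage recovery: $406.08 ÷ 12 = $33.84
New monthly escrow = $1,045.00 + $33.84 = $1,078.84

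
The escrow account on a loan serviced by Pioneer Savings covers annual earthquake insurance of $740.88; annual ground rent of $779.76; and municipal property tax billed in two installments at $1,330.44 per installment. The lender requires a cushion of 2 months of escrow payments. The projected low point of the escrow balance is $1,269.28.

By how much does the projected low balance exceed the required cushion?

$572.36

Earthquake insurance — $740.88/yr
Ground rent — $779.76/yr
Municipal property tax — $1,330.44 × 2 = $2,660.88/yr
Total annual escrow = $740.88 + $779.76 + $2,660.88 = $4,181.52
Base monthly escrow = $4,181.52 / 12 = $348.46
Cushion = 2 × $348.46 = $696.92
Excess over cushion: $1,269.28 − $696.92 = $572.36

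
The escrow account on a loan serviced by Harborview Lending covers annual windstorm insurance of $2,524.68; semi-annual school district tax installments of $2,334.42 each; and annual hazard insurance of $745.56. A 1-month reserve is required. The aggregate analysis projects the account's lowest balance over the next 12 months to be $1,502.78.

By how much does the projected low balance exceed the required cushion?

$841.19

Windstorm insurance — $2,524.68
School district tax — $2,334.42 × 2 = $4,668.84
Hazard insurance — $745.56
Combined annual = $2,524.68 + $4,668.84 + $745.56 = $7,939.08
Monthly = $7,939.08 / 12 = $661.59
Cushion = 1 × $661.59 = $661.59
Excess over cushion: $1,502.78 − $661.59 = $841.19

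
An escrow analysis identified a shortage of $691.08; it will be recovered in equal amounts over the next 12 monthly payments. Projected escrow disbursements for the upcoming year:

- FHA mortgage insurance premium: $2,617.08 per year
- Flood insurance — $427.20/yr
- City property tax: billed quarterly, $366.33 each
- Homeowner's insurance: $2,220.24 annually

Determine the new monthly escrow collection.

FHA mortgage insurance premium = $2,617.08 annually
Flood insurance = $427.20 annually
City property tax = $366.33 × 4 = $1,465.32 annually
Homeowner's insurance = $2,220.24 annually
Total annual escrow = $2,617.08 + $427.20 + $1,465.32 + $2,220.24 = $6,729.84
Base monthly escrow = $6,729.84 ÷ 12 = $560.82
Shortage spread = $691.08 ÷ 12 = $57.59/mo
New monthly escrow = $560.82 + $57.59 = $618.41

$618.41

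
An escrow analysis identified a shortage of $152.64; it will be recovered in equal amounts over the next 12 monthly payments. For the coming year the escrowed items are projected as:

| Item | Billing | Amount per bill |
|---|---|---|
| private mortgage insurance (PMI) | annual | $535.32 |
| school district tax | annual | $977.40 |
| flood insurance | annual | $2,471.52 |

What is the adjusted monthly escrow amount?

Private mortgage insurance (PMI) — $535.32/yr
School district tax — $977.40/yr
Flood insurance — $2,471.52/yr
Yearly total = $3,984.24
Monthly escrow = $3,984.24 / 12 = $332.02
Shortage spread = $152.64 / 12 = $12.72/mo
Adjusted monthly = $332.02 + $12.72 = $344.74

$344.74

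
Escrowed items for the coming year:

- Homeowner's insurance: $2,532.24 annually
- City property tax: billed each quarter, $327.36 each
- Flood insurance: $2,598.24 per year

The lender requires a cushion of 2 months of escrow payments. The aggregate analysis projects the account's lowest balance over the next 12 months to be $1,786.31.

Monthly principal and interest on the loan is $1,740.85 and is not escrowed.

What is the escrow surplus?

Homeowner's insurance: $2,532.24/yr
City property tax: $327.36 × 4 = $1,309.44/yr
Flood insurance: $2,598.24/yr
Total annual escrow = $6,439.92
Monthly escrow = $6,439.92 / 12 = $536.66
Required reserve = 2 × $536.66 = $1,073.32
Surplus = $1,786.31 − $1,073.32 = $712.99

$712.99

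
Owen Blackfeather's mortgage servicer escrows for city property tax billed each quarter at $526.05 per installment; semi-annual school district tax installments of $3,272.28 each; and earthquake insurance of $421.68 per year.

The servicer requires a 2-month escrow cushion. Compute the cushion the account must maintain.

City property tax = $526.05 × 4 = $2,104.20 per year
School district tax = $3,272.28 × 2 = $6,544.56 per year
Earthquake insurance = $421.68 per year
Total annual escrow = $9,070.44
Per month = $9,070.44 ÷ 12 = $755.87
Reserve = 2 × $755.87 = $1,511.74

$1,511.74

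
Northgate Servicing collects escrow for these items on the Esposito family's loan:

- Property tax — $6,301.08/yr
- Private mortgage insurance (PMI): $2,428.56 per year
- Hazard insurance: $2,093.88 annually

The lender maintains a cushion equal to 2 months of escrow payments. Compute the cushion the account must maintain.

$1,803.92

Property tax: $6,301.08 annually
Private mortgage insurance (PMI): $2,428.56 annually
Hazard insurance: $2,093.88 annually
Annual escrow total = $6,301.08 + $2,428.56 + $2,093.88 = $10,823.52
Monthly = $10,823.52 ÷ 12 = $901.96
Reserve = 2 × $901.96 = $1,803.92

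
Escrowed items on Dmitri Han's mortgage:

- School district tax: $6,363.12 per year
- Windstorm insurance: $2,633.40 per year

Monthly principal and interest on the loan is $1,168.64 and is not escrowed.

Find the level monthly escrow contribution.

School district tax = $6,363.12
Windstorm insurance = $2,633.40
Annual escrow total = $8,996.52
Base monthly escrow = $8,996.52 ÷ 12 = $749.71

$749.71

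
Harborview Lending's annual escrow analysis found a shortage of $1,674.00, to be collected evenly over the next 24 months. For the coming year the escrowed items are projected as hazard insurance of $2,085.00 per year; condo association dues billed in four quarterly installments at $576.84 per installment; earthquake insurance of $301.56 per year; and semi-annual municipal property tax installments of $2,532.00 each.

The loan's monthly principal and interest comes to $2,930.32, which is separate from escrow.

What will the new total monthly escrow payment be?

$882.91

Hazard insurance — $2,085.00 annually
Condo association dues — $576.84 × 4 = $2,307.36 annually
Earthquake insurance — $301.56 annually
Municipal property tax — $2,532.00 × 2 = $5,064.00 annually
Yearly total = $9,757.92
Base monthly escrow = $9,757.92 ÷ 12 = $813.16
Monthly shortage recovery: $1,674.00 / 24 = $69.75
New monthly escrow = $813.16 + $69.75 = $882.91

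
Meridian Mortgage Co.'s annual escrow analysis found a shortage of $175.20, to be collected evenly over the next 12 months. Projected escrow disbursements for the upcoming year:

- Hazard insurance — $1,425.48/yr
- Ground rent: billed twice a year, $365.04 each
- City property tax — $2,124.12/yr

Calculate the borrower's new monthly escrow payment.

$371.24

Hazard insurance — $1,425.48
Ground rent — $365.04 × 2 = $730.08
City property tax — $2,124.12
Annual escrow total = $1,425.48 + $730.08 + $2,124.12 = $4,279.68
Monthly = $4,279.68 / 12 = $356.64
Monthly shortage recovery: $175.20 ÷ 12 = $14.60
New monthly escrow = $356.64 + $14.60 = $371.24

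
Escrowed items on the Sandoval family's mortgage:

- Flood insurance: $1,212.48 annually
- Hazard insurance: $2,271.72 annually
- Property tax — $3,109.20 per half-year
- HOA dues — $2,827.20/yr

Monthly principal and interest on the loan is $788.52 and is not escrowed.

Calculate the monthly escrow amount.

Flood insurance: $1,212.48 per year
Hazard insurance: $2,271.72 per year
Property tax: $3,109.20 × 2 = $6,218.40 per year
HOA dues: $2,827.20 per year
Total per year = $12,529.80
Per month = $12,529.80 ÷ 12 = $1,044.15

$1,044.15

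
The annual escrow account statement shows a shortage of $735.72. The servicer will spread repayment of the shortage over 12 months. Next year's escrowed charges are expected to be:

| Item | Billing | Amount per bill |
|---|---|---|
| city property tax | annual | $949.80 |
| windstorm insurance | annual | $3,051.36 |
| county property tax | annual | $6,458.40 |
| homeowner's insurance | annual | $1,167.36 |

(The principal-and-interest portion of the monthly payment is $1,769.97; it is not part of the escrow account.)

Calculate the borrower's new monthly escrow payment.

$1,030.22

City property tax = $949.80/yr
Windstorm insurance = $3,051.36/yr
County property tax = $6,458.40/yr
Homeowner's insurance = $1,167.36/yr
Total per year = $11,626.92
Per month = $11,626.92 ÷ 12 = $968.91
Monthly shortage recovery: $735.72 / 12 = $61.31
New monthly escrow = $968.91 + $61.31 = $1,030.22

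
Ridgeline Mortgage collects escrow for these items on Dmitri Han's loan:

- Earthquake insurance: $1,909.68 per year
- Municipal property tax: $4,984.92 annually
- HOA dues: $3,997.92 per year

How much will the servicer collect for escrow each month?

Earthquake insurance — $1,909.68 per year
Municipal property tax — $4,984.92 per year
HOA dues — $3,997.92 per year
Annual escrow total = $10,892.52
Per month = $10,892.52 / 12 = $907.71

$907.71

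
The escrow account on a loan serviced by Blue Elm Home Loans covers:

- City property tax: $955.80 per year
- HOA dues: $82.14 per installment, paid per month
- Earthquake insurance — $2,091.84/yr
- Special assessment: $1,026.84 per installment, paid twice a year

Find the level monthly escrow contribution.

$507.25

City property tax: $955.80
HOA dues: $82.14 × 12 = $985.68
Earthquake insurance: $2,091.84
Special assessment: $1,026.84 × 2 = $2,053.68
Yearly total = $955.80 + $985.68 + $2,091.84 + $2,053.68 = $6,087.00
Monthly escrow = $6,087.00 ÷ 12 = $507.25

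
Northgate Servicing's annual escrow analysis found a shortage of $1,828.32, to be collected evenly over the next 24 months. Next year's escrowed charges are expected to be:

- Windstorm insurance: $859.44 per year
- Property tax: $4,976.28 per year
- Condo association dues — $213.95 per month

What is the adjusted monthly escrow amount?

Windstorm insurance: $859.44
Property tax: $4,976.28
Condo association dues: $213.95 × 12 = $2,567.40
Total annual escrow = $859.44 + $4,976.28 + $2,567.40 = $8,403.12
Base monthly escrow = $8,403.12 ÷ 12 = $700.26
Shortage per month = $1,828.32 ÷ 24 = $76.18
Adjusted monthly = $700.26 + $76.18 = $776.44

$776.44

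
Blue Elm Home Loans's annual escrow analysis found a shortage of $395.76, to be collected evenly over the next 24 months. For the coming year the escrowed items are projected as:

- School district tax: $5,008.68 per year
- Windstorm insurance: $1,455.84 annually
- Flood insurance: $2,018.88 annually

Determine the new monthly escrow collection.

$723.44

School district tax: $5,008.68/yr
Windstorm insurance: $1,455.84/yr
Flood insurance: $2,018.88/yr
Yearly total = $8,483.40
Monthly = $8,483.40 / 12 = $706.95
Monthly shortage recovery: $395.76 / 24 = $16.49
Adjusted monthly = $706.95 + $16.49 = $723.44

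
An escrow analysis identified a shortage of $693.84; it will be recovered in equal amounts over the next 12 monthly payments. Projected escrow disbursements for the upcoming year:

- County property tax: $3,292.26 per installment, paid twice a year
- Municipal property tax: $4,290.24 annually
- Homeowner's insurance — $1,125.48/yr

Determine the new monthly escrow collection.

$1,057.84

County property tax = $3,292.26 × 2 = $6,584.52 per year
Municipal property tax = $4,290.24 per year
Homeowner's insurance = $1,125.48 per year
Total annual escrow = $12,000.24
Per month = $12,000.24 / 12 = $1,000.02
Monthly shortage recovery: $693.84 ÷ 12 = $57.82
New monthly escrow = $1,000.02 + $57.82 = $1,057.84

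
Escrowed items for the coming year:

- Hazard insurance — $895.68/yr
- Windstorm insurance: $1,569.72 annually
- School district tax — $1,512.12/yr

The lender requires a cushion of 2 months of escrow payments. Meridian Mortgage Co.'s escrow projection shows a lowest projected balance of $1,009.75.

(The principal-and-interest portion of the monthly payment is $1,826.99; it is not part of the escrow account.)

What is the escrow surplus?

$346.83

Hazard insurance — $895.68 annually
Windstorm insurance — $1,569.72 annually
School district tax — $1,512.12 annually
Annual escrow total = $895.68 + $1,569.72 + $1,512.12 = $3,977.52
Per month = $3,977.52 ÷ 12 = $331.46
Cushion = 2 × $331.46 = $662.92
Surplus = $1,009.75 − $662.92 = $346.83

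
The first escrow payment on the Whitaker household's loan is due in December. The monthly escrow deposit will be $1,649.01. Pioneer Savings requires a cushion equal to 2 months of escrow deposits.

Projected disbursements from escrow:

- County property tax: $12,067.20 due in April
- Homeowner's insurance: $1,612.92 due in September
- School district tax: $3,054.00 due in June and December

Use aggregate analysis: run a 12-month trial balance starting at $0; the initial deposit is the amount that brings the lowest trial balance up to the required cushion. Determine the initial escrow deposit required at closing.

$10,174.17

Cushion = 2 × $1,649.01 = $3,298.02
Trial balance (start $0, +$1,649.01 each month, − disbursements):
  Dec: +$1,649.01 − $3,054.00 → -$1,404.99
  Jan: +$1,649.01 → $244.02
  Feb: +$1,649.01 → $1,893.03
  Mar: +$1,649.01 → $3,542.04
  Apr: +$1,649.01 − $12,067.20 → -$6,876.15
  May: +$1,649.01 → -$5,227.14
  Jun: +$1,649.01 − $3,054.00 → -$6,632.13
  Jul: +$1,649.01 → -$4,983.12
  Aug: +$1,649.01 → -$3,334.11
  Sep: +$1,649.01 − $1,612.92 → -$3,298.02
  Oct: +$1,649.01 → -$1,649.01
  Nov: +$1,649.01 → $0.00
Lowest trial balance = -$6,876.15 (Apr)
Initial deposit = cushion − low point = $3,298.02 − (-$6,876.15) = $10,174.17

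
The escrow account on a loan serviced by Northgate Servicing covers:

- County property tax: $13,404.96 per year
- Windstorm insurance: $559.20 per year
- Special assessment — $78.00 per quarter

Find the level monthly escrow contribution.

County property tax = $13,404.96 annually
Windstorm insurance = $559.20 annually
Special assessment = $78.00 × 4 = $312.00 annually
Yearly total = $13,404.96 + $559.20 + $312.00 = $14,276.16
Monthly escrow = $14,276.16 / 12 = $1,189.68

$1,189.68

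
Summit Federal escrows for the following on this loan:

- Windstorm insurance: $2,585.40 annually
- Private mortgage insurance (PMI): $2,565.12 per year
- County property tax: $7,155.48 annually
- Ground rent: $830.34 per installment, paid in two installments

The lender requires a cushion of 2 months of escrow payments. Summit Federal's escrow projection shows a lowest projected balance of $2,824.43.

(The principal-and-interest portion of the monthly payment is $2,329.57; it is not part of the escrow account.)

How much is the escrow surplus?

Windstorm insurance: $2,585.40 per year
Private mortgage insurance (PMI): $2,565.12 per year
County property tax: $7,155.48 per year
Ground rent: $830.34 × 2 = $1,660.68 per year
Annual escrow total = $2,585.40 + $2,565.12 + $7,155.48 + $1,660.68 = $13,966.68
Per month = $13,966.68 / 12 = $1,163.89
Required cushion = 2 × $1,163.89 = $2,327.78
Surplus = $2,824.43 − $2,327.78 = $496.65

$496.65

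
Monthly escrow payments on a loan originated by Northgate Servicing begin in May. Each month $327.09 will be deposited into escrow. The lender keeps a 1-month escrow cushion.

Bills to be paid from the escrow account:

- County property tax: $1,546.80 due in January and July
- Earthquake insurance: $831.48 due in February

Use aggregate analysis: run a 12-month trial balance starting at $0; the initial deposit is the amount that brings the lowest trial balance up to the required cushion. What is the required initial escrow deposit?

Cushion = 1 × $327.09 = $327.09
Trial balance (start $0, +$327.09 each month, − disbursements):
  May: +$327.09 → $327.09
  Jun: +$327.09 → $654.18
  Jul: +$327.09 − $1,546.80 → -$565.53
  Aug: +$327.09 → -$238.44
  Sep: +$327.09 → $88.65
  Oct: +$327.09 → $415.74
  Nov: +$327.09 → $742.83
  Dec: +$327.09 → $1,069.92
  Jan: +$327.09 − $1,546.80 → -$149.79
  Feb: +$327.09 − $831.48 → -$654.18
  Mar: +$327.09 → -$327.09
  Apr: +$327.09 → $0.00
Lowest trial balance = -$654.18 (Feb)
Initial deposit = cushion − low point = $327.09 − (-$654.18) = $981.27

$981.27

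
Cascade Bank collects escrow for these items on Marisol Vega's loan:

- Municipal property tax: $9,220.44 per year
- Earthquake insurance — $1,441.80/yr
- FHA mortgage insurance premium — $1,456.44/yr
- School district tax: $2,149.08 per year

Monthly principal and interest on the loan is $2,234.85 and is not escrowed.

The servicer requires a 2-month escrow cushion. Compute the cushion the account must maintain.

Municipal property tax — $9,220.44/yr
Earthquake insurance — $1,441.80/yr
FHA mortgage insurance premium — $1,456.44/yr
School district tax — $2,149.08/yr
Annual escrow total = $9,220.44 + $1,441.80 + $1,456.44 + $2,149.08 = $14,267.76
Base monthly escrow = $14,267.76 ÷ 12 = $1,188.98
Cushion = 2 × $1,188.98 = $2,377.96

$2,377.96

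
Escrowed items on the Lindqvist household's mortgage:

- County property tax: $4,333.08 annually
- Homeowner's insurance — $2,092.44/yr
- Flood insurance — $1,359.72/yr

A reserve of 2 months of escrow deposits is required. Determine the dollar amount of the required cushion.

$1,297.54

County property tax — $4,333.08
Homeowner's insurance — $2,092.44
Flood insurance — $1,359.72
Total per year = $4,333.08 + $2,092.44 + $1,359.72 = $7,785.24
Monthly escrow = $7,785.24 / 12 = $648.77
Cushion = 2 × $648.77 = $1,297.54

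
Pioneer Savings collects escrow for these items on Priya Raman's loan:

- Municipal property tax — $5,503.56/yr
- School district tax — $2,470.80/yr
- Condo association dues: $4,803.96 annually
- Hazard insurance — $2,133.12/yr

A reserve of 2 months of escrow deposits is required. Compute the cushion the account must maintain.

Municipal property tax — $5,503.56 per year
School district tax — $2,470.80 per year
Condo association dues — $4,803.96 per year
Hazard insurance — $2,133.12 per year
Combined annual = $14,911.44
Monthly = $14,911.44 ÷ 12 = $1,242.62
Cushion = 2 × $1,242.62 = $2,485.24

$2,485.24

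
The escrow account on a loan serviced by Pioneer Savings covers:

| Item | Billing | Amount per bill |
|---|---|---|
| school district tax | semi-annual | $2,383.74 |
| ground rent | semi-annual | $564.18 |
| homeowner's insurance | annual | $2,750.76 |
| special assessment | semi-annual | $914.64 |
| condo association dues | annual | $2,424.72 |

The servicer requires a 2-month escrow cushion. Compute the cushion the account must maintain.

School district tax — $2,383.74 × 2 = $4,767.48/yr
Ground rent — $564.18 × 2 = $1,128.36/yr
Homeowner's insurance — $2,750.76/yr
Special assessment — $914.64 × 2 = $1,829.28/yr
Condo association dues — $2,424.72/yr
Annual escrow total = $4,767.48 + $1,128.36 + $2,750.76 + $1,829.28 + $2,424.72 = $12,900.60
Monthly = $12,900.60 / 12 = $1,075.05
Required cushion = 2 × $1,075.05 = $2,150.10

$2,150.10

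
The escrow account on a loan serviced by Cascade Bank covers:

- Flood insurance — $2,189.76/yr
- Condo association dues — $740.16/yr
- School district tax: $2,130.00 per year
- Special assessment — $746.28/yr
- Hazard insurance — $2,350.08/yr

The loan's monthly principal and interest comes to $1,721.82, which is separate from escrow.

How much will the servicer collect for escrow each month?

$679.69

Flood insurance — $2,189.76/yr
Condo association dues — $740.16/yr
School district tax — $2,130.00/yr
Special assessment — $746.28/yr
Hazard insurance — $2,350.08/yr
Total annual escrow = $2,189.76 + $740.16 + $2,130.00 + $746.28 + $2,350.08 = $8,156.28
Per month = $8,156.28 / 12 = $679.69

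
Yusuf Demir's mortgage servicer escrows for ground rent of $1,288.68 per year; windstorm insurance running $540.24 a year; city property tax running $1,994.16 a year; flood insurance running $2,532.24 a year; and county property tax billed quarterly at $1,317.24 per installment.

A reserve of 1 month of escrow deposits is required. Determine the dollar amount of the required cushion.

Ground rent — $1,288.68 per year
Windstorm insurance — $540.24 per year
City property tax — $1,994.16 per year
Flood insurance — $2,532.24 per year
County property tax — $1,317.24 × 4 = $5,268.96 per year
Combined annual = $1,288.68 + $540.24 + $1,994.16 + $2,532.24 + $5,268.96 = $11,624.28
Per month = $11,624.28 / 12 = $968.69
Cushion = 1 × $968.69 = $968.69

$968.69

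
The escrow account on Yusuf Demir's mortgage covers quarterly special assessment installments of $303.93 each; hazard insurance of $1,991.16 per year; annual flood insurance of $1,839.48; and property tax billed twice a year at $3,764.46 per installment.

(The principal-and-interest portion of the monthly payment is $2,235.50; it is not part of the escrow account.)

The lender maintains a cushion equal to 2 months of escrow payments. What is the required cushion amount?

Special assessment: $303.93 × 4 = $1,215.72 per year
Hazard insurance: $1,991.16 per year
Flood insurance: $1,839.48 per year
Property tax: $3,764.46 × 2 = $7,528.92 per year
Total per year = $1,215.72 + $1,991.16 + $1,839.48 + $7,528.92 = $12,575.28
Base monthly escrow = $12,575.28 ÷ 12 = $1,047.94
Cushion = 2 × $1,047.94 = $2,095.88

$2,095.88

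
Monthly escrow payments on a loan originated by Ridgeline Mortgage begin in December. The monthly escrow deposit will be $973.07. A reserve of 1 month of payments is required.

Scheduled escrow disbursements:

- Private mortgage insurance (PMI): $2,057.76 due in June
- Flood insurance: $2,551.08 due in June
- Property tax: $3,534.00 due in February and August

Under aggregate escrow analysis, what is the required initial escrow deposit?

$3,892.28

Cushion = 1 × $973.07 = $973.07
Trial balance (start $0, +$973.07 each month, − disbursements):
  Dec: +$973.07 → $973.07
  Jan: +$973.07 → $1,946.14
  Feb: +$973.07 − $3,534.00 → -$614.79
  Mar: +$973.07 → $358.28
  Apr: +$973.07 → $1,331.35
  May: +$973.07 → $2,304.42
  Jun: +$973.07 − $4,608.84 → -$1,331.35
  Jul: +$973.07 → -$358.28
  Aug: +$973.07 − $3,534.00 → -$2,919.21
  Sep: +$973.07 → -$1,946.14
  Oct: +$973.07 → -$973.07
  Nov: +$973.07 → $0.00
Lowest trial balance = -$2,919.21 (Aug)
Initial deposit = cushion − low point = $973.07 − (-$2,919.21) = $3,892.28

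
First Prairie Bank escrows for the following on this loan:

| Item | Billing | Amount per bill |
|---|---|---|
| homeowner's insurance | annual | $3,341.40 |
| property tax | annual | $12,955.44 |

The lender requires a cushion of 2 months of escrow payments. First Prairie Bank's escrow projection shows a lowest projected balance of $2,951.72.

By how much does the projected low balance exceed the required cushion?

Homeowner's insurance: $3,341.40/yr
Property tax: $12,955.44/yr
Annual escrow total = $16,296.84
Monthly escrow = $16,296.84 ÷ 12 = $1,358.07
Required reserve = 2 × $1,358.07 = $2,716.14
Surplus = $2,951.72 − $2,716.14 = $235.58

$235.58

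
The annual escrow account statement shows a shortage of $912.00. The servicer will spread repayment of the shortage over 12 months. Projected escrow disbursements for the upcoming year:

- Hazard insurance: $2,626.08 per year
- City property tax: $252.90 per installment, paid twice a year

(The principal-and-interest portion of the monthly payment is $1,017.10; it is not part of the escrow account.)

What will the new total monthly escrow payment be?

Hazard insurance = $2,626.08 annually
City property tax = $252.90 × 2 = $505.80 annually
Total annual escrow = $2,626.08 + $505.80 = $3,131.88
Per month = $3,131.88 / 12 = $260.99
Shortage per month = $912.00 ÷ 12 = $76.00
New monthly escrow = $260.99 + $76.00 = $336.99

$336.99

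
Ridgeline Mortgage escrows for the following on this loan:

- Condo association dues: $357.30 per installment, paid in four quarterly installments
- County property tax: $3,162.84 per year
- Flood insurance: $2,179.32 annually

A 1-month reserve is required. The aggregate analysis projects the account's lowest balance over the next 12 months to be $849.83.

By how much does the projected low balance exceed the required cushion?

$285.55

Condo association dues: $357.30 × 4 = $1,429.20 per year
County property tax: $3,162.84 per year
Flood insurance: $2,179.32 per year
Annual escrow total = $6,771.36
Per month = $6,771.36 ÷ 12 = $564.28
Required cushion = 1 × $564.28 = $564.28
Excess over cushion: $849.83 − $564.28 = $285.55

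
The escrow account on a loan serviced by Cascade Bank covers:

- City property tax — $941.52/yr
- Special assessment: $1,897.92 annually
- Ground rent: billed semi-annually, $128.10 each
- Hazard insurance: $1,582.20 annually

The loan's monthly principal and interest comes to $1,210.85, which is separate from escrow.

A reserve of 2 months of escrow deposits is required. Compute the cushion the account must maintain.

$779.64

City property tax — $941.52/yr
Special assessment — $1,897.92/yr
Ground rent — $128.10 × 2 = $256.20/yr
Hazard insurance — $1,582.20/yr
Total per year = $941.52 + $1,897.92 + $256.20 + $1,582.20 = $4,677.84
Monthly = $4,677.84 / 12 = $389.82
Cushion = 2 × $389.82 = $779.64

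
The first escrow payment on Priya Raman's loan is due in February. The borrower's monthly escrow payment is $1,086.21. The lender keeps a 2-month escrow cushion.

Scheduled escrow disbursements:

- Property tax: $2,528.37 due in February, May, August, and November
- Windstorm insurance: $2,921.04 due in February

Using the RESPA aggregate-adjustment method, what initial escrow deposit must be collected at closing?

$6,535.62

Cushion = 2 × $1,086.21 = $2,172.42
Trial balance (start $0, +$1,086.21 each month, − disbursements):
  Feb: +$1,086.21 − $5,449.41 → -$4,363.20
  Mar: +$1,086.21 → -$3,276.99
  Apr: +$1,086.21 → -$2,190.78
  May: +$1,086.21 − $2,528.37 → -$3,632.94
  Jun: +$1,086.21 → -$2,546.73
  Jul: +$1,086.21 → -$1,460.52
  Aug: +$1,086.21 − $2,528.37 → -$2,902.68
  Sep: +$1,086.21 → -$1,816.47
  Oct: +$1,086.21 → -$730.26
  Nov: +$1,086.21 − $2,528.37 → -$2,172.42
  Dec: +$1,086.21 → -$1,086.21
  Jan: +$1,086.21 → $0.00
Lowest trial balance = -$4,363.20 (Feb)
Initial deposit = cushion − low point = $2,172.42 − (-$4,363.20) = $6,535.62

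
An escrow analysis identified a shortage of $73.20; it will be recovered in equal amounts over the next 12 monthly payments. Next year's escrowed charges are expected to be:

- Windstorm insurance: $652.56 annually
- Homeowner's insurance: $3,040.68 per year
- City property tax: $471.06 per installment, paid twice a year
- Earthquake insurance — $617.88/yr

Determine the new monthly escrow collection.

$443.87

Windstorm insurance = $652.56
Homeowner's insurance = $3,040.68
City property tax = $471.06 × 2 = $942.12
Earthquake insurance = $617.88
Annual escrow total = $652.56 + $3,040.68 + $942.12 + $617.88 = $5,253.24
Monthly escrow = $5,253.24 / 12 = $437.77
Shortage per month = $73.20 / 12 = $6.10
Adjusted monthly = $437.77 + $6.10 = $443.87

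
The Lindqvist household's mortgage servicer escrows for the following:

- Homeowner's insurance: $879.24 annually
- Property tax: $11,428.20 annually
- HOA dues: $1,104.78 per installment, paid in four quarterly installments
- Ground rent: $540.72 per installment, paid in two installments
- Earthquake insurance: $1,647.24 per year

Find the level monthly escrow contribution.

$1,621.27

Homeowner's insurance = $879.24 per year
Property tax = $11,428.20 per year
HOA dues = $1,104.78 × 4 = $4,419.12 per year
Ground rent = $540.72 × 2 = $1,081.44 per year
Earthquake insurance = $1,647.24 per year
Total per year = $879.24 + $11,428.20 + $4,419.12 + $1,081.44 + $1,647.24 = $19,455.24
Monthly = $19,455.24 / 12 = $1,621.27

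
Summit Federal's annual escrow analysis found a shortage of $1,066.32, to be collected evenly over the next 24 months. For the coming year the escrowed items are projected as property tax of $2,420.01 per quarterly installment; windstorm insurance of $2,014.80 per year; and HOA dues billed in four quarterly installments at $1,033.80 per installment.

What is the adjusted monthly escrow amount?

$1,363.60

Property tax: $2,420.01 × 4 = $9,680.04 per year
Windstorm insurance: $2,014.80 per year
HOA dues: $1,033.80 × 4 = $4,135.20 per year
Total per year = $15,830.04
Monthly = $15,830.04 / 12 = $1,319.17
Monthly shortage recovery: $1,066.32 / 24 = $44.43
Adjusted monthly = $1,319.17 + $44.43 = $1,363.60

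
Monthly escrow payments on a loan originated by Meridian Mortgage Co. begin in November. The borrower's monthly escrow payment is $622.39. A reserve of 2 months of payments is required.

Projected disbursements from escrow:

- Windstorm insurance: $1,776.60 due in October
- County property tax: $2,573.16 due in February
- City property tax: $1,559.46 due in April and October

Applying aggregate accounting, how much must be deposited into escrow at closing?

Cushion = 2 × $622.39 = $1,244.78
Trial balance (start $0, +$622.39 each month, − disbursements):
  Nov: +$622.39 → $622.39
  Dec: +$622.39 → $1,244.78
  Jan: +$622.39 → $1,867.17
  Feb: +$622.39 − $2,573.16 → -$83.60
  Mar: +$622.39 → $538.79
  Apr: +$622.39 − $1,559.46 → -$398.28
  May: +$622.39 → $224.11
  Jun: +$622.39 → $846.50
  Jul: +$622.39 → $1,468.89
  Aug: +$622.39 → $2,091.28
  Sep: +$622.39 → $2,713.67
  Oct: +$622.39 − $3,336.06 → $0.00
Lowest trial balance = -$398.28 (Apr)
Initial deposit = cushion − low point = $1,244.78 − (-$398.28) = $1,643.06

$1,643.06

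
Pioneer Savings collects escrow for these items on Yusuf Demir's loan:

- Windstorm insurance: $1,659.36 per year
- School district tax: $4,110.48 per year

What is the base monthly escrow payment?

$480.82

Windstorm insurance: $1,659.36
School district tax: $4,110.48
Yearly total = $5,769.84
Per month = $5,769.84 / 12 = $480.82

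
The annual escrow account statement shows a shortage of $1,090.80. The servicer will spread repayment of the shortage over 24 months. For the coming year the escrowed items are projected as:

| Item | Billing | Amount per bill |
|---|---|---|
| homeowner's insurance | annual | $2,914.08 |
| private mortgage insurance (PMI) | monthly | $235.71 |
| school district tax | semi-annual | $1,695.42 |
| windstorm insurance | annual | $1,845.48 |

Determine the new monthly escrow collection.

Homeowner's insurance = $2,914.08 per year
Private mortgage insurance (PMI) = $235.71 × 12 = $2,828.52 per year
School district tax = $1,695.42 × 2 = $3,390.84 per year
Windstorm insurance = $1,845.48 per year
Annual escrow total = $2,914.08 + $2,828.52 + $3,390.84 + $1,845.48 = $10,978.92
Monthly escrow = $10,978.92 / 12 = $914.91
Shortage per month = $1,090.80 ÷ 24 = $45.45
Adjusted monthly = $914.91 + $45.45 = $960.36

$960.36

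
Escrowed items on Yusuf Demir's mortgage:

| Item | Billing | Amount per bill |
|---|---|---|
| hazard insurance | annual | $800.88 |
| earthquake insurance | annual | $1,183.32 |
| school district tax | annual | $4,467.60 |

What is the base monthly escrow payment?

Hazard insurance — $800.88 annually
Earthquake insurance — $1,183.32 annually
School district tax — $4,467.60 annually
Yearly total = $800.88 + $1,183.32 + $4,467.60 = $6,451.80
Monthly = $6,451.80 ÷ 12 = $537.65

$537.65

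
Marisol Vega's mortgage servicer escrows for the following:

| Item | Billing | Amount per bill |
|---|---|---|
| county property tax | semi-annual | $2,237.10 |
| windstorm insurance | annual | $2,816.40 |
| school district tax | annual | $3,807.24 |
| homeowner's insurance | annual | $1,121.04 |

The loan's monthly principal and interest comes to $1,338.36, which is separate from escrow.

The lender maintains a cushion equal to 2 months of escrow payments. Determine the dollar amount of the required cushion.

$2,036.48

County property tax — $2,237.10 × 2 = $4,474.20/yr
Windstorm insurance — $2,816.40/yr
School district tax — $3,807.24/yr
Homeowner's insurance — $1,121.04/yr
Total per year = $4,474.20 + $2,816.40 + $3,807.24 + $1,121.04 = $12,218.88
Monthly escrow = $12,218.88 / 12 = $1,018.24
Cushion = 2 × $1,018.24 = $2,036.48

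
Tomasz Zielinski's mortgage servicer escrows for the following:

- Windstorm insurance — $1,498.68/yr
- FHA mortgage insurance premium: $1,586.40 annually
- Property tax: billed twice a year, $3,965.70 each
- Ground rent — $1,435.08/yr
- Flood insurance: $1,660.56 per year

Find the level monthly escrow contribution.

$1,176.01

Windstorm insurance: $1,498.68/yr
FHA mortgage insurance premium: $1,586.40/yr
Property tax: $3,965.70 × 2 = $7,931.40/yr
Ground rent: $1,435.08/yr
Flood insurance: $1,660.56/yr
Annual escrow total = $1,498.68 + $1,586.40 + $7,931.40 + $1,435.08 + $1,660.56 = $14,112.12
Monthly escrow = $14,112.12 / 12 = $1,176.01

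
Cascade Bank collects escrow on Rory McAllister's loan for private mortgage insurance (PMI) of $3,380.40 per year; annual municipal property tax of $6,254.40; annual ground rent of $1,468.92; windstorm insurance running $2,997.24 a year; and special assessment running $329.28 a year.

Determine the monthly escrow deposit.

Private mortgage insurance (PMI): $3,380.40/yr
Municipal property tax: $6,254.40/yr
Ground rent: $1,468.92/yr
Windstorm insurance: $2,997.24/yr
Special assessment: $329.28/yr
Total per year = $14,430.24
Base monthly escrow = $14,430.24 ÷ 12 = $1,202.52

$1,202.52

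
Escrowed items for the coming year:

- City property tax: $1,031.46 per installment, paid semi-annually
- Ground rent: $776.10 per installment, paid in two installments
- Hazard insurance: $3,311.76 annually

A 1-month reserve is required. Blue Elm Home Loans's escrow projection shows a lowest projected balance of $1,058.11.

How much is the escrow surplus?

City property tax — $1,031.46 × 2 = $2,062.92 per year
Ground rent — $776.10 × 2 = $1,552.20 per year
Hazard insurance — $3,311.76 per year
Yearly total = $6,926.88
Per month = $6,926.88 / 12 = $577.24
Required reserve = 1 × $577.24 = $577.24
Excess over cushion: $1,058.11 − $577.24 = $480.87

$480.87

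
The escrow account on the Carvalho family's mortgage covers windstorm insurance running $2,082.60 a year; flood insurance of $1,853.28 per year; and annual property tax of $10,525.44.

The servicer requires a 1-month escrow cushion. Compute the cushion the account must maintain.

$1,205.11

Windstorm insurance: $2,082.60/yr
Flood insurance: $1,853.28/yr
Property tax: $10,525.44/yr
Total annual escrow = $2,082.60 + $1,853.28 + $10,525.44 = $14,461.32
Per month = $14,461.32 ÷ 12 = $1,205.11
Required cushion = 1 × $1,205.11 = $1,205.11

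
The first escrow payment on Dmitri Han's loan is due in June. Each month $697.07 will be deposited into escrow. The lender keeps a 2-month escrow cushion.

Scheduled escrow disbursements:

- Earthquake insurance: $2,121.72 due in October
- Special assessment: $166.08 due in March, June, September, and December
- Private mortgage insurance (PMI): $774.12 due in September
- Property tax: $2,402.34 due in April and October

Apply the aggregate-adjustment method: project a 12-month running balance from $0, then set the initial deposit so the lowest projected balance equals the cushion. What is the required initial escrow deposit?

$3,539.13

Cushion = 2 × $697.07 = $1,394.14
Trial balance (start $0, +$697.07 each month, − disbursements):
  Jun: +$697.07 − $166.08 → $530.99
  Jul: +$697.07 → $1,228.06
  Aug: +$697.07 → $1,925.13
  Sep: +$697.07 − $940.20 → $1,682.00
  Oct: +$697.07 − $4,524.06 → -$2,144.99
  Nov: +$697.07 → -$1,447.92
  Dec: +$697.07 − $166.08 → -$916.93
  Jan: +$697.07 → -$219.86
  Feb: +$697.07 → $477.21
  Mar: +$697.07 − $166.08 → $1,008.20
  Apr: +$697.07 − $2,402.34 → -$697.07
  May: +$697.07 → $0.00
Lowest trial balance = -$2,144.99 (Oct)
Initial deposit = cushion − low point = $1,394.14 − (-$2,144.99) = $3,539.13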